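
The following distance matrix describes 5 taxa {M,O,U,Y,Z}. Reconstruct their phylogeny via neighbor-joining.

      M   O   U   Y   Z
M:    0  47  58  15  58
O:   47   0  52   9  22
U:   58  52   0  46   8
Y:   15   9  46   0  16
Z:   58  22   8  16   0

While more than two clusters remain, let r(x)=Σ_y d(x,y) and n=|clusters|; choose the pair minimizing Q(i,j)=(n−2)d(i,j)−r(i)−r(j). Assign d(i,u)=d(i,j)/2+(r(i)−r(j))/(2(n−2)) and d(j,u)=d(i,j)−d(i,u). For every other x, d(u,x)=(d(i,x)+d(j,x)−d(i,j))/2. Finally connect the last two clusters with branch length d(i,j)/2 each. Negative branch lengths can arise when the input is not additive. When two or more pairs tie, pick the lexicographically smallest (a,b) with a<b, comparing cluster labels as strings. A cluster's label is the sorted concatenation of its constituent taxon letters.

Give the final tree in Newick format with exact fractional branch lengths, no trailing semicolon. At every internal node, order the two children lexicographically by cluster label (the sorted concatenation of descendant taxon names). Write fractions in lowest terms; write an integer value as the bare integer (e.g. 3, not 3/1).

(((M:95/4,Y:-35/4):41/4,O:41/4):91/8,(U:14,Z:-6):91/8)

iteration 1: select U,Z (d=8, Q=-244); attach at lengths (14, -6); label the merged cluster UZ
  updated: d(M,UZ)=54, d(O,UZ)=33, d(UZ,Y)=27
iteration 2: select M,Y (d=15, Q=-137); attach at lengths (95/4, -35/4); label the merged cluster MY
  updated: d(MY,O)=41/2, d(MY,UZ)=33
iteration 3: select MY,O (d=41/2, Q=-173/2); attach at lengths (41/4, 41/4); label the merged cluster MOY
  updated: d(MOY,UZ)=91/4
iteration 4: select MOY,UZ (d=91/4); attach at lengths (91/8, 91/8); label the merged cluster MOUYZ
final tree: (((M:95/4,Y:-35/4):41/4,O:41/4):91/8,(U:14,Z:-6):91/8)
total length: 265/4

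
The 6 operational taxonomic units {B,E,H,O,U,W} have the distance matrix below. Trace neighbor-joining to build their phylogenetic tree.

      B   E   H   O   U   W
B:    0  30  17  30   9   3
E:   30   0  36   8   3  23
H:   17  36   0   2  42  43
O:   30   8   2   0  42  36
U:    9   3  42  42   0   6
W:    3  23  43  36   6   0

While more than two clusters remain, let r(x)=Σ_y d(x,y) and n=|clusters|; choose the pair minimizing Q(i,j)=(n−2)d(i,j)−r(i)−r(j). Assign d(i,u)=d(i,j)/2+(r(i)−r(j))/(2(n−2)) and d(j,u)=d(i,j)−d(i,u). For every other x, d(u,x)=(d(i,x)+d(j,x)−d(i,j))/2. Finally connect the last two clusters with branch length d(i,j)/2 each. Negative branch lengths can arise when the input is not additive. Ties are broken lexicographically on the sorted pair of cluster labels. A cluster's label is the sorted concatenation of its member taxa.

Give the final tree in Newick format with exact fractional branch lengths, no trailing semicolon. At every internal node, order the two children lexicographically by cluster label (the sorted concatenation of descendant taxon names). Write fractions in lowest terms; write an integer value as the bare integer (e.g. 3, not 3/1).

(((B:9/8,W:15/8):11/2,(E:17/6,(H:15/4,O:-7/4):109/6):11):1/4,U:1/4)

iteration 1: select H,O (d=2, Q=-250); attach at lengths (15/4, -7/4); label the merged cluster HO
  updated: d(B,HO)=45/2, d(E,HO)=21, d(HO,U)=41, d(HO,W)=77/2
iteration 2: select E,HO (d=21, Q=-137); attach at lengths (17/6, 109/6); label the merged cluster EHO
  updated: d(B,EHO)=63/4, d(EHO,U)=23/2, d(EHO,W)=81/4
iteration 3: select B,W (d=3, Q=-51); attach at lengths (9/8, 15/8); label the merged cluster BW
  updated: d(BW,EHO)=33/2, d(BW,U)=6
iteration 4: select BW,EHO (d=33/2, Q=-34); attach at lengths (11/2, 11); label the merged cluster BEHOW
  updated: d(BEHOW,U)=1/2
iteration 5: select BEHOW,U (d=1/2); attach at lengths (1/4, 1/4); label the merged cluster BEHOUW
final tree: (((B:9/8,W:15/8):11/2,(E:17/6,(H:15/4,O:-7/4):109/6):11):1/4,U:1/4)
total length: 43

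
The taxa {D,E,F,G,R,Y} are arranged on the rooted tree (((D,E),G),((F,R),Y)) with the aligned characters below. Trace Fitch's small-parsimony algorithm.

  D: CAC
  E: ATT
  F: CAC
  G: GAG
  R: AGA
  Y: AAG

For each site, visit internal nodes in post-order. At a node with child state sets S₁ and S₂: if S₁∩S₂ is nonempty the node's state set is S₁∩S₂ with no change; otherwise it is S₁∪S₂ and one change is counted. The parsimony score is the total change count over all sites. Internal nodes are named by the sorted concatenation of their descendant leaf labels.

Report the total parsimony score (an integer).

9

DE@0: {C} ∪ {A} = {A,C} (union, +1)
DEG@0: {A,C} ∪ {G} = {A,C,G} (union, +1)
FR@0: {C} ∪ {A} = {A,C} (union, +1)
FRY@0: {A,C} ∩ {A} = {A} (intersection, +0)
DEFGRY@0: {A,C,G} ∩ {A} = {A} (intersection, +0)
DE@1: {A} ∪ {T} = {A,T} (union, +1)
DEG@1: {A,T} ∩ {A} = {A} (intersection, +0)
FR@1: {A} ∪ {G} = {A,G} (union, +1)
FRY@1: {A,G} ∩ {A} = {A} (intersection, +0)
DEFGRY@1: {A} ∩ {A} = {A} (intersection, +0)
DE@2: {C} ∪ {T} = {C,T} (union, +1)
DEG@2: {C,T} ∪ {G} = {C,G,T} (union, +1)
FR@2: {C} ∪ {A} = {A,C} (union, +1)
FRY@2: {A,C} ∪ {G} = {A,C,G} (union, +1)
DEFGRY@2: {C,G,T} ∩ {A,C,G} = {C,G} (intersection, +0)
per-site changes: [3, 2, 4]; total = 9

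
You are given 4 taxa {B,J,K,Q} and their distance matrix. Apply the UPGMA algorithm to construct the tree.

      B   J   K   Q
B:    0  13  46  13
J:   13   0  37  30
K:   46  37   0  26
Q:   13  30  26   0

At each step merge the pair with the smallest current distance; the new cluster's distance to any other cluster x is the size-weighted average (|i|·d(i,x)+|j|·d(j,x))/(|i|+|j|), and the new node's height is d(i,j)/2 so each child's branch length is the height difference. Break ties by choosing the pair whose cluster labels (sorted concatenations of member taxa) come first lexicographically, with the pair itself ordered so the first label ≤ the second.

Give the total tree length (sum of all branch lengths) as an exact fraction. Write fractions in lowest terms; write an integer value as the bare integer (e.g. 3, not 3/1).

643/12

step 1: merge (B,J) at d=13; branch lengths B→13/2, J→13/2; new cluster BJ
  updated: d(BJ,K)=83/2, d(BJ,Q)=43/2
step 2: merge (BJ,Q) at d=43/2; branch lengths BJ→17/4, Q→43/4; new cluster BJQ
  updated: d(BJQ,K)=109/3
step 3: merge (BJQ,K) at d=109/3; branch lengths BJQ→89/12, K→109/6; new cluster BJKQ
final tree: (((B:13/2,J:13/2):17/4,Q:43/4):89/12,K:109/6)
total length: 643/12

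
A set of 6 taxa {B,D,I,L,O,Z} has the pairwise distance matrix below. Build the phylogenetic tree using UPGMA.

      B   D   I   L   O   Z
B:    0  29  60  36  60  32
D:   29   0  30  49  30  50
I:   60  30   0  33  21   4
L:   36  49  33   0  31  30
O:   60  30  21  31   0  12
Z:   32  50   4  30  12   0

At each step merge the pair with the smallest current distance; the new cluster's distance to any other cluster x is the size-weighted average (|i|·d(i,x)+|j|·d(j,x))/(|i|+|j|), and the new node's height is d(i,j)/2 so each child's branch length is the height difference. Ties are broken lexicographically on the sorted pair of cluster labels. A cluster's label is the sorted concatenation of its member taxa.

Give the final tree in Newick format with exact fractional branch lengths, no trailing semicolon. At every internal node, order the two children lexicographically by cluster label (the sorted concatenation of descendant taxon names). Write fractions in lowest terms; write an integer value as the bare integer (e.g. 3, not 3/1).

iteration 1: select I,Z (d=4); attach at lengths (2, 2); label the merged cluster IZ
  updated: d(B,IZ)=46, d(D,IZ)=40, d(IZ,L)=63/2, d(IZ,O)=33/2
iteration 2: select IZ,O (d=33/2); attach at lengths (25/4, 33/4); label the merged cluster IOZ
  updated: d(B,IOZ)=152/3, d(D,IOZ)=110/3, d(IOZ,L)=94/3
iteration 3: select B,D (d=29); attach at lengths (29/2, 29/2); label the merged cluster BD
  updated: d(BD,IOZ)=131/3, d(BD,L)=85/2
iteration 4: select IOZ,L (d=94/3); attach at lengths (89/12, 47/3); label the merged cluster ILOZ
  updated: d(BD,ILOZ)=347/8
iteration 5: select BD,ILOZ (d=347/8); attach at lengths (115/16, 289/48); label the merged cluster BDILOZ
final tree: ((B:29/2,D:29/2):115/16,(((I:2,Z:2):25/4,O:33/4):89/12,L:47/3):289/48)
total length: 2011/24

((B:29/2,D:29/2):115/16,(((I:2,Z:2):25/4,O:33/4):89/12,L:47/3):289/48)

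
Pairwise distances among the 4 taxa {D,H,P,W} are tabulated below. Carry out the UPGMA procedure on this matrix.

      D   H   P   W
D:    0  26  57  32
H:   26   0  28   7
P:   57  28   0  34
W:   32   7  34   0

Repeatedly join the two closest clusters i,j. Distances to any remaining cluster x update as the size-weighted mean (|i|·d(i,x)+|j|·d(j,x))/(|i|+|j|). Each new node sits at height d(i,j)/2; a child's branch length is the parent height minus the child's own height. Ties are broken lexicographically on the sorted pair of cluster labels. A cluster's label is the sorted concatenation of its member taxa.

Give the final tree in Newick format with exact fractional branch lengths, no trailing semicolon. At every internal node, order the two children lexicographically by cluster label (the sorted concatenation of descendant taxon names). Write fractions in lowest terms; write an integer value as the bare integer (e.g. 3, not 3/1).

iteration 1: select H,W (d=7); attach at lengths (7/2, 7/2); label the merged cluster HW
  updated: d(D,HW)=29, d(HW,P)=31
iteration 2: select D,HW (d=29); attach at lengths (29/2, 11); label the merged cluster DHW
  updated: d(DHW,P)=119/3
iteration 3: select DHW,P (d=119/3); attach at lengths (16/3, 119/6); label the merged cluster DHPW
final tree: ((D:29/2,(H:7/2,W:7/2):11):16/3,P:119/6)
total length: 173/3

((D:29/2,(H:7/2,W:7/2):11):16/3,P:119/6)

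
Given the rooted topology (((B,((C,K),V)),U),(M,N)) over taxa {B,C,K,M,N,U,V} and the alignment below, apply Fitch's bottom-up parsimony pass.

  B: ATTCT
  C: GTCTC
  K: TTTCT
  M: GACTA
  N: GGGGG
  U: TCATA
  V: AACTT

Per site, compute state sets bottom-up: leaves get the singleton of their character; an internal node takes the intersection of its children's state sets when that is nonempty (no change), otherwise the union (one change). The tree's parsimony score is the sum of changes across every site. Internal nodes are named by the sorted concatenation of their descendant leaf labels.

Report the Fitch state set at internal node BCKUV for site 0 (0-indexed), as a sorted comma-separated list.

[col 0] CK: children C:{G}, K:{T} ∪→ {G,T}; cost 1
[col 0] CKV: children CK:{G,T}, V:{A} ∪→ {A,G,T}; cost 1
[col 0] BCKV: children B:{A}, CKV:{A,G,T} ∩→ {A}; cost 0
[col 0] BCKUV: children BCKV:{A}, U:{T} ∪→ {A,T}; cost 1
[col 0] MN: children M:{G}, N:{G} ∩→ {G}; cost 0
[col 0] BCKMNUV: children BCKUV:{A,T}, MN:{G} ∪→ {A,G,T}; cost 1
[col 1] CK: children C:{T}, K:{T} ∩→ {T}; cost 0
[col 1] CKV: children CK:{T}, V:{A} ∪→ {A,T}; cost 1
[col 1] BCKV: children B:{T}, CKV:{A,T} ∩→ {T}; cost 0
[col 1] BCKUV: children BCKV:{T}, U:{C} ∪→ {C,T}; cost 1
[col 1] MN: children M:{A}, N:{G} ∪→ {A,G}; cost 1
[col 1] BCKMNUV: children BCKUV:{C,T}, MN:{A,G} ∪→ {A,C,G,T}; cost 1
[col 2] CK: children C:{C}, K:{T} ∪→ {C,T}; cost 1
[col 2] CKV: children CK:{C,T}, V:{C} ∩→ {C}; cost 0
[col 2] BCKV: children B:{T}, CKV:{C} ∪→ {C,T}; cost 1
[col 2] BCKUV: children BCKV:{C,T}, U:{A} ∪→ {A,C,T}; cost 1
[col 2] MN: children M:{C}, N:{G} ∪→ {C,G}; cost 1
[col 2] BCKMNUV: children BCKUV:{A,C,T}, MN:{C,G} ∩→ {C}; cost 0
[col 3] CK: children C:{T}, K:{C} ∪→ {C,T}; cost 1
[col 3] CKV: children CK:{C,T}, V:{T} ∩→ {T}; cost 0
[col 3] BCKV: children B:{C}, CKV:{T} ∪→ {C,T}; cost 1
[col 3] BCKUV: children BCKV:{C,T}, U:{T} ∩→ {T}; cost 0
[col 3] MN: children M:{T}, N:{G} ∪→ {G,T}; cost 1
[col 3] BCKMNUV: children BCKUV:{T}, MN:{G,T} ∩→ {T}; cost 0
[col 4] CK: children C:{C}, K:{T} ∪→ {C,T}; cost 1
[col 4] CKV: children CK:{C,T}, V:{T} ∩→ {T}; cost 0
[col 4] BCKV: children B:{T}, CKV:{T} ∩→ {T}; cost 0
[col 4] BCKUV: children BCKV:{T}, U:{A} ∪→ {A,T}; cost 1
[col 4] MN: children M:{A}, N:{G} ∪→ {A,G}; cost 1
[col 4] BCKMNUV: children BCKUV:{A,T}, MN:{A,G} ∩→ {A}; cost 0
per-site changes: [4, 4, 4, 3, 3]; total = 18

A,T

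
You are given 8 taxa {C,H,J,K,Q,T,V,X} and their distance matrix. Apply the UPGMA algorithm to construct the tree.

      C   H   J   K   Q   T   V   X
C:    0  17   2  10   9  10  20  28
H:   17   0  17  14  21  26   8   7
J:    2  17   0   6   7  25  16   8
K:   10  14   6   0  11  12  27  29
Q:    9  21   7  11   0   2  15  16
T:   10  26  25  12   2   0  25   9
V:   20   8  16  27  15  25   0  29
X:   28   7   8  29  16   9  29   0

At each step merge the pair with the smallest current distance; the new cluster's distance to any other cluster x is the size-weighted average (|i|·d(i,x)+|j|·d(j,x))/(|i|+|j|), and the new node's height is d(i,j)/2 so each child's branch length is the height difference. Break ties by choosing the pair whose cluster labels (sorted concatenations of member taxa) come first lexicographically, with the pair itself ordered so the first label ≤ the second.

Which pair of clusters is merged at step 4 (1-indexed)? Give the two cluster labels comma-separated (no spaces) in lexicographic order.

CJ,K

1. join C+J (d=2) ⇒ CJ; edges |C|=1, |J|=1
  updated: d(CJ,H)=17, d(CJ,K)=8, d(CJ,Q)=8, d(CJ,T)=35/2, d(CJ,V)=18, d(CJ,X)=18
2. join Q+T (d=2) ⇒ QT; edges |Q|=1, |T|=1
  updated: d(CJ,QT)=51/4, d(H,QT)=47/2, d(K,QT)=23/2, d(QT,V)=20, d(QT,X)=25/2
3. join H+X (d=7) ⇒ HX; edges |H|=7/2, |X|=7/2
  updated: d(CJ,HX)=35/2, d(HX,K)=43/2, d(HX,QT)=18, d(HX,V)=37/2
4. join CJ+K (d=8) ⇒ CJK; edges |CJ|=3, |K|=4
  updated: d(CJK,HX)=113/6, d(CJK,QT)=37/3, d(CJK,V)=21
5. join CJK+QT (d=37/3) ⇒ CJKQT; edges |CJK|=13/6, |QT|=31/6
  updated: d(CJKQT,HX)=37/2, d(CJKQT,V)=103/5
6. join CJKQT+HX (d=37/2) ⇒ CHJKQTX; edges |CJKQT|=37/12, |HX|=23/4
  updated: d(CHJKQTX,V)=20
7. join CHJKQTX+V (d=20) ⇒ CHJKQTVX; edges |CHJKQTX|=3/4, |V|=10
final tree: (((((C:1,J:1):3,K:4):13/6,(Q:1,T:1):31/6):37/12,(H:7/2,X:7/2):23/4):3/4,V:10)
total length: 539/12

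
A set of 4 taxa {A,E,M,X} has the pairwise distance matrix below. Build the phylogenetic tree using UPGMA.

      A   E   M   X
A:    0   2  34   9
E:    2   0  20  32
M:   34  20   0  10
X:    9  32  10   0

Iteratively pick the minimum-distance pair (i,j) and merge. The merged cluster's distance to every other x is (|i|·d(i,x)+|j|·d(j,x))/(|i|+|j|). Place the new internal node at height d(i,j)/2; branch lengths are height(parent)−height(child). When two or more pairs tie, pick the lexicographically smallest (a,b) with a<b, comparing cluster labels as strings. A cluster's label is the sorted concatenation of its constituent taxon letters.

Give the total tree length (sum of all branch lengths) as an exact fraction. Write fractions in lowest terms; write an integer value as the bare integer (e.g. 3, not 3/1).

119/4

step 1: merge (A,E) at d=2; branch lengths A→1, E→1; new cluster AE
  updated: d(AE,M)=27, d(AE,X)=41/2
step 2: merge (M,X) at d=10; branch lengths M→5, X→5; new cluster MX
  updated: d(AE,MX)=95/4
step 3: merge (AE,MX) at d=95/4; branch lengths AE→87/8, MX→55/8; new cluster AEMX
final tree: ((A:1,E:1):87/8,(M:5,X:5):55/8)
total length: 119/4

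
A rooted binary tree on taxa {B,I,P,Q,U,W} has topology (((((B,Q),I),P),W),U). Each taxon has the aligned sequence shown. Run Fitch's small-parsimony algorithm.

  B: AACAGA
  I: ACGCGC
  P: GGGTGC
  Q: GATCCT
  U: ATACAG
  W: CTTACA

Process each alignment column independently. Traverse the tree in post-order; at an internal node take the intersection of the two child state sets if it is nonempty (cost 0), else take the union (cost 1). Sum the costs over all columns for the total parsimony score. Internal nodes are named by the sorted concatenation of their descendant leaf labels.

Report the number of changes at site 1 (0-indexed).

BQ@0: {A} ∪ {G} = {A,G} (union, +1)
BIQ@0: {A,G} ∩ {A} = {A} (intersection, +0)
BIPQ@0: {A} ∪ {G} = {A,G} (union, +1)
BIPQW@0: {A,G} ∪ {C} = {A,C,G} (union, +1)
BIPQUW@0: {A,C,G} ∩ {A} = {A} (intersection, +0)
BQ@1: {A} ∩ {A} = {A} (intersection, +0)
BIQ@1: {A} ∪ {C} = {A,C} (union, +1)
BIPQ@1: {A,C} ∪ {G} = {A,C,G} (union, +1)
BIPQW@1: {A,C,G} ∪ {T} = {A,C,G,T} (union, +1)
BIPQUW@1: {A,C,G,T} ∩ {T} = {T} (intersection, +0)
BQ@2: {C} ∪ {T} = {C,T} (union, +1)
BIQ@2: {C,T} ∪ {G} = {C,G,T} (union, +1)
BIPQ@2: {C,G,T} ∩ {G} = {G} (intersection, +0)
BIPQW@2: {G} ∪ {T} = {G,T} (union, +1)
BIPQUW@2: {G,T} ∪ {A} = {A,G,T} (union, +1)
BQ@3: {A} ∪ {C} = {A,C} (union, +1)
BIQ@3: {A,C} ∩ {C} = {C} (intersection, +0)
BIPQ@3: {C} ∪ {T} = {C,T} (union, +1)
BIPQW@3: {C,T} ∪ {A} = {A,C,T} (union, +1)
BIPQUW@3: {A,C,T} ∩ {C} = {C} (intersection, +0)
BQ@4: {G} ∪ {C} = {C,G} (union, +1)
BIQ@4: {C,G} ∩ {G} = {G} (intersection, +0)
BIPQ@4: {G} ∩ {G} = {G} (intersection, +0)
BIPQW@4: {G} ∪ {C} = {C,G} (union, +1)
BIPQUW@4: {C,G} ∪ {A} = {A,C,G} (union, +1)
BQ@5: {A} ∪ {T} = {A,T} (union, +1)
BIQ@5: {A,T} ∪ {C} = {A,C,T} (union, +1)
BIPQ@5: {A,C,T} ∩ {C} = {C} (intersection, +0)
BIPQW@5: {C} ∪ {A} = {A,C} (union, +1)
BIPQUW@5: {A,C} ∪ {G} = {A,C,G} (union, +1)
per-site changes: [3, 3, 4, 3, 3, 4]; total = 20

3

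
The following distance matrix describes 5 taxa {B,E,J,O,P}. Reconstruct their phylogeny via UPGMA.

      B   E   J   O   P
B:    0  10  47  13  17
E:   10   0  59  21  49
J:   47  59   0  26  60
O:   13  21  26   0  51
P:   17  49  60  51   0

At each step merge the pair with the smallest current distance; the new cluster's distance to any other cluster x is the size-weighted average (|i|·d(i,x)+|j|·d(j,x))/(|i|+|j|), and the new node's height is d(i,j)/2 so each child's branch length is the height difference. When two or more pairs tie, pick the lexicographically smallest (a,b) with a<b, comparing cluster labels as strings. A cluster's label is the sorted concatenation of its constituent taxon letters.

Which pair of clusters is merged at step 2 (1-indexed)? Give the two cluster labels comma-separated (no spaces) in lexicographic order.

BE,O

step 1: merge (B,E) at d=10; branch lengths B→5, E→5; new cluster BE
  updated: d(BE,J)=53, d(BE,O)=17, d(BE,P)=33
step 2: merge (BE,O) at d=17; branch lengths BE→7/2, O→17/2; new cluster BEO
  updated: d(BEO,J)=44, d(BEO,P)=39
step 3: merge (BEO,P) at d=39; branch lengths BEO→11, P→39/2; new cluster BEOP
  updated: d(BEOP,J)=48
step 4: merge (BEOP,J) at d=48; branch lengths BEOP→9/2, J→24; new cluster BEJOP
final tree: ((((B:5,E:5):7/2,O:17/2):11,P:39/2):9/2,J:24)
total length: 81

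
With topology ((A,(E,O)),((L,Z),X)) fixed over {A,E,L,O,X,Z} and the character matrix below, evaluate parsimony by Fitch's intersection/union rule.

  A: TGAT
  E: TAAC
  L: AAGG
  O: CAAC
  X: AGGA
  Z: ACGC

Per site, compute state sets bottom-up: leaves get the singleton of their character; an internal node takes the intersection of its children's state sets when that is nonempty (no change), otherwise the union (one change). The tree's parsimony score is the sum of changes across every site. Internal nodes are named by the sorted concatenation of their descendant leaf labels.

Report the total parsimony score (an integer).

site 0, node EO: E={T} ∪ O={C} → {C,T} (+1)
site 0, node AEO: A={T} ∩ EO={C,T} → {T} (+0)
site 0, node LZ: L={A} ∩ Z={A} → {A} (+0)
site 0, node LXZ: LZ={A} ∩ X={A} → {A} (+0)
site 0, node AELOXZ: AEO={T} ∪ LXZ={A} → {A,T} (+1)
site 1, node EO: E={A} ∩ O={A} → {A} (+0)
site 1, node AEO: A={G} ∪ EO={A} → {A,G} (+1)
site 1, node LZ: L={A} ∪ Z={C} → {A,C} (+1)
site 1, node LXZ: LZ={A,C} ∪ X={G} → {A,C,G} (+1)
site 1, node AELOXZ: AEO={A,G} ∩ LXZ={A,C,G} → {A,G} (+0)
site 2, node EO: E={A} ∩ O={A} → {A} (+0)
site 2, node AEO: A={A} ∩ EO={A} → {A} (+0)
site 2, node LZ: L={G} ∩ Z={G} → {G} (+0)
site 2, node LXZ: LZ={G} ∩ X={G} → {G} (+0)
site 2, node AELOXZ: AEO={A} ∪ LXZ={G} → {A,G} (+1)
site 3, node EO: E={C} ∩ O={C} → {C} (+0)
site 3, node AEO: A={T} ∪ EO={C} → {C,T} (+1)
site 3, node LZ: L={G} ∪ Z={C} → {C,G} (+1)
site 3, node LXZ: LZ={C,G} ∪ X={A} → {A,C,G} (+1)
site 3, node AELOXZ: AEO={C,T} ∩ LXZ={A,C,G} → {C} (+0)
per-site changes: [2, 3, 1, 3]; total = 9

9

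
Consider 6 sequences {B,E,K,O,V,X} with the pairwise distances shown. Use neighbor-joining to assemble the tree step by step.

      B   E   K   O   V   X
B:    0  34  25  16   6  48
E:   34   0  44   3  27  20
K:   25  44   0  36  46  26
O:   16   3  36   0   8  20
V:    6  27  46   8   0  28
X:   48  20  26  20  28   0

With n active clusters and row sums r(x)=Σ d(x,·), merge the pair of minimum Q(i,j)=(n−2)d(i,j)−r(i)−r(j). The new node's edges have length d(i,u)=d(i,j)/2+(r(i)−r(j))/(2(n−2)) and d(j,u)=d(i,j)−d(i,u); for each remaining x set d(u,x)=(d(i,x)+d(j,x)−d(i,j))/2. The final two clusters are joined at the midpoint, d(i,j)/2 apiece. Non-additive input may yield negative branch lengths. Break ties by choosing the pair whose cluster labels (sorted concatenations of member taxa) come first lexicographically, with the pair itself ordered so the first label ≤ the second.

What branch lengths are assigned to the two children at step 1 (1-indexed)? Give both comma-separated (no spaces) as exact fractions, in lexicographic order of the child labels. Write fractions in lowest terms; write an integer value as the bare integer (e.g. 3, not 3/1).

step 1: merge (B,V) at d=6, Q=-220; branch lengths B→19/4, V→5/4; new cluster BV
  updated: d(BV,E)=55/2, d(BV,K)=65/2, d(BV,O)=9, d(BV,X)=35
step 2: merge (K,X) at d=26, Q=-323/2; branch lengths K→77/4, X→27/4; new cluster KX
  updated: d(BV,KX)=83/4, d(E,KX)=19, d(KX,O)=15
step 3: merge (BV,KX) at d=83/4, Q=-141/2; branch lengths BV→11, KX→39/4; new cluster BKVX
  updated: d(BKVX,E)=103/8, d(BKVX,O)=13/8
step 4: merge (BKVX,E) at d=103/8, Q=-35/2; branch lengths BKVX→23/4, E→57/8; new cluster BEKVX
  updated: d(BEKVX,O)=-33/8
step 5: merge (BEKVX,O) at d=-33/8; branch lengths BEKVX→-33/16, O→-33/16; new cluster BEKOVX
final tree: ((((B:19/4,V:5/4):11,(K:77/4,X:27/4):39/4):23/4,E:57/8):-33/16,O:-33/16)
total length: 123/2

19/4,5/4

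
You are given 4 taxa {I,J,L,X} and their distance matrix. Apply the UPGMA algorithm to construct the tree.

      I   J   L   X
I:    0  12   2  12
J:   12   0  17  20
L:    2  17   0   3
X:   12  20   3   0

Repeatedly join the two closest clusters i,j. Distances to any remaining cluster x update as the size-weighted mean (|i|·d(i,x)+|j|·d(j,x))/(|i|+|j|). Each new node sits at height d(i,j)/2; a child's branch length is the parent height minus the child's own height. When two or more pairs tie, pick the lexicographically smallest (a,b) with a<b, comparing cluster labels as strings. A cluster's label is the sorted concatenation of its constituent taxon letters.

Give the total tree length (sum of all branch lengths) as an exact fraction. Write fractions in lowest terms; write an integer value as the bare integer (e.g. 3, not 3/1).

253/12

step 1: merge (I,L) at d=2; branch lengths I→1, L→1; new cluster IL
  updated: d(IL,J)=29/2, d(IL,X)=15/2
step 2: merge (IL,X) at d=15/2; branch lengths IL→11/4, X→15/4; new cluster ILX
  updated: d(ILX,J)=49/3
step 3: merge (ILX,J) at d=49/3; branch lengths ILX→53/12, J→49/6; new cluster IJLX
final tree: (((I:1,L:1):11/4,X:15/4):53/12,J:49/6)
total length: 253/12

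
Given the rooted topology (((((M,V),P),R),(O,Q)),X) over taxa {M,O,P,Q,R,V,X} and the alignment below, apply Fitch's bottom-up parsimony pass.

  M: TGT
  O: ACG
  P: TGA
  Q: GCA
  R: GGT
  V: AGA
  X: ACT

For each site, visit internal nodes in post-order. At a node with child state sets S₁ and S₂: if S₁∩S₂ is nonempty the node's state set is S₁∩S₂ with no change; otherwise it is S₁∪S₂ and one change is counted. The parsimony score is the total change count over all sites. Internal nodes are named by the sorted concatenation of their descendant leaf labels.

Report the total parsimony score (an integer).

9

MV@0: {T} ∪ {A} = {A,T} (union, +1)
MPV@0: {A,T} ∩ {T} = {T} (intersection, +0)
MPRV@0: {T} ∪ {G} = {G,T} (union, +1)
OQ@0: {A} ∪ {G} = {A,G} (union, +1)
MOPQRV@0: {G,T} ∩ {A,G} = {G} (intersection, +0)
MOPQRVX@0: {G} ∪ {A} = {A,G} (union, +1)
MV@1: {G} ∩ {G} = {G} (intersection, +0)
MPV@1: {G} ∩ {G} = {G} (intersection, +0)
MPRV@1: {G} ∩ {G} = {G} (intersection, +0)
OQ@1: {C} ∩ {C} = {C} (intersection, +0)
MOPQRV@1: {G} ∪ {C} = {C,G} (union, +1)
MOPQRVX@1: {C,G} ∩ {C} = {C} (intersection, +0)
MV@2: {T} ∪ {A} = {A,T} (union, +1)
MPV@2: {A,T} ∩ {A} = {A} (intersection, +0)
MPRV@2: {A} ∪ {T} = {A,T} (union, +1)
OQ@2: {G} ∪ {A} = {A,G} (union, +1)
MOPQRV@2: {A,T} ∩ {A,G} = {A} (intersection, +0)
MOPQRVX@2: {A} ∪ {T} = {A,T} (union, +1)
per-site changes: [4, 1, 4]; total = 9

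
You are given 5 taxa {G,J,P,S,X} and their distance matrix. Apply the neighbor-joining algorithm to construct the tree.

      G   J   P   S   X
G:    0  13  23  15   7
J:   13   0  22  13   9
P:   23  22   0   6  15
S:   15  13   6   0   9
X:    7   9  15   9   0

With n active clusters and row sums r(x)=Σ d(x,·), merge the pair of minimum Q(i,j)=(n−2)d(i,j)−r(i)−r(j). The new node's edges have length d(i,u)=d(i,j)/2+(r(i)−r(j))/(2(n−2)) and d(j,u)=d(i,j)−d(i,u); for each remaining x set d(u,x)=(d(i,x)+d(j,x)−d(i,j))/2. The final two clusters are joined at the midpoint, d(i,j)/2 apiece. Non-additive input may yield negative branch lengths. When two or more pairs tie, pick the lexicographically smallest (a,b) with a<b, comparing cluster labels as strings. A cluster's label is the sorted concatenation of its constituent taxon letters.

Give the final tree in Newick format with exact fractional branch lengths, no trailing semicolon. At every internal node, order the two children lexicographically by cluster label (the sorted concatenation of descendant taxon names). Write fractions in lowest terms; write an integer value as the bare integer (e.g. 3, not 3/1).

step 1: merge (P,S) at d=6, Q=-91; branch lengths P→41/6, S→-5/6; new cluster PS
  updated: d(G,PS)=16, d(J,PS)=29/2, d(PS,X)=9
step 2: merge (G,X) at d=7, Q=-47; branch lengths G→25/4, X→3/4; new cluster GX
  updated: d(GX,J)=15/2, d(GX,PS)=9
step 3: merge (GX,J) at d=15/2, Q=-31; branch lengths GX→1, J→13/2; new cluster GJX
  updated: d(GJX,PS)=8
step 4: merge (GJX,PS) at d=8; branch lengths GJX→4, PS→4; new cluster GJPSX
final tree: (((G:25/4,X:3/4):1,J:13/2):4,(P:41/6,S:-5/6):4)
total length: 57/2

(((G:25/4,X:3/4):1,J:13/2):4,(P:41/6,S:-5/6):4)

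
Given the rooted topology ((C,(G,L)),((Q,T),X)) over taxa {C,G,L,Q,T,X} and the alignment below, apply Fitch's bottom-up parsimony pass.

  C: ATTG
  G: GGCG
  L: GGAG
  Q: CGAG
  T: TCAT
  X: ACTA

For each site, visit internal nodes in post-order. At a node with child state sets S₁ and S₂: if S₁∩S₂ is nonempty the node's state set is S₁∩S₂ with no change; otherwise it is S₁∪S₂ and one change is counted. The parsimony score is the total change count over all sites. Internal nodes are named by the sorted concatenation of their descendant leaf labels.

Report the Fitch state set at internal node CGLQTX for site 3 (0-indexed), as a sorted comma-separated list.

G

GL@0: {G} ∩ {G} = {G} (intersection, +0)
CGL@0: {A} ∪ {G} = {A,G} (union, +1)
QT@0: {C} ∪ {T} = {C,T} (union, +1)
QTX@0: {C,T} ∪ {A} = {A,C,T} (union, +1)
CGLQTX@0: {A,G} ∩ {A,C,T} = {A} (intersection, +0)
GL@1: {G} ∩ {G} = {G} (intersection, +0)
CGL@1: {T} ∪ {G} = {G,T} (union, +1)
QT@1: {G} ∪ {C} = {C,G} (union, +1)
QTX@1: {C,G} ∩ {C} = {C} (intersection, +0)
CGLQTX@1: {G,T} ∪ {C} = {C,G,T} (union, +1)
GL@2: {C} ∪ {A} = {A,C} (union, +1)
CGL@2: {T} ∪ {A,C} = {A,C,T} (union, +1)
QT@2: {A} ∩ {A} = {A} (intersection, +0)
QTX@2: {A} ∪ {T} = {A,T} (union, +1)
CGLQTX@2: {A,C,T} ∩ {A,T} = {A,T} (intersection, +0)
GL@3: {G} ∩ {G} = {G} (intersection, +0)
CGL@3: {G} ∩ {G} = {G} (intersection, +0)
QT@3: {G} ∪ {T} = {G,T} (union, +1)
QTX@3: {G,T} ∪ {A} = {A,G,T} (union, +1)
CGLQTX@3: {G} ∩ {A,G,T} = {G} (intersection, +0)
per-site changes: [3, 3, 3, 2]; total = 11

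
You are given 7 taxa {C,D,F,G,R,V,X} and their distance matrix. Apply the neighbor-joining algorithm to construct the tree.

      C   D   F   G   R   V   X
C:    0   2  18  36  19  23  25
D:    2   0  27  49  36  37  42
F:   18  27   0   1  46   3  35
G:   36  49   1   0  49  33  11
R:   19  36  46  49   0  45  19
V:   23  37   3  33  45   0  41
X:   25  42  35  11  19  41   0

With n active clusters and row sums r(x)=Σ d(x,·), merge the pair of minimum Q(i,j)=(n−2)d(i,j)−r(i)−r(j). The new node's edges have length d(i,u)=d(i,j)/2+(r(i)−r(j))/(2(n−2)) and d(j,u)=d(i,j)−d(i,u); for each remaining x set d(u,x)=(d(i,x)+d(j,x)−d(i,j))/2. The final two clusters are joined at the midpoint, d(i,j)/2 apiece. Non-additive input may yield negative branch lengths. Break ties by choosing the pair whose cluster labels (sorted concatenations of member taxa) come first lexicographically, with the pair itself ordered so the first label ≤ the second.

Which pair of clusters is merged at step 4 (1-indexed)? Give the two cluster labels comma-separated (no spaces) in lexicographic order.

step 1: merge (C,D) at d=2, Q=-306; branch lengths C→-6, D→8; new cluster CD
  updated: d(CD,F)=43/2, d(CD,G)=83/2, d(CD,R)=53/2, d(CD,V)=29, d(CD,X)=65/2
step 2: merge (R,X) at d=19, Q=-248; branch lengths R→123/8, X→29/8; new cluster RX
  updated: d(CD,RX)=20, d(F,RX)=31, d(G,RX)=41/2, d(RX,V)=67/2
step 3: merge (CD,RX) at d=20, Q=-157; branch lengths CD→67/6, RX→53/6; new cluster CDRX
  updated: d(CDRX,F)=65/4, d(CDRX,G)=21, d(CDRX,V)=85/4
step 4: merge (CDRX,V) at d=85/4, Q=-293/4; branch lengths CDRX→175/16, V→165/16; new cluster CDRVX
  updated: d(CDRVX,F)=-1, d(CDRVX,G)=131/8
step 5: merge (CDRVX,F) at d=-1, Q=-131/8; branch lengths CDRVX→115/16, F→-131/16; new cluster CDFRVX
  updated: d(CDFRVX,G)=147/16
step 6: merge (CDFRVX,G) at d=147/16; branch lengths CDFRVX→147/32, G→147/32; new cluster CDFGRVX
final tree: (((((C:-6,D:8):67/6,(R:123/8,X:29/8):53/6):175/16,V:165/16):115/16,F:-131/16):147/32,G:147/32)
total length: 1127/16

CDRX,V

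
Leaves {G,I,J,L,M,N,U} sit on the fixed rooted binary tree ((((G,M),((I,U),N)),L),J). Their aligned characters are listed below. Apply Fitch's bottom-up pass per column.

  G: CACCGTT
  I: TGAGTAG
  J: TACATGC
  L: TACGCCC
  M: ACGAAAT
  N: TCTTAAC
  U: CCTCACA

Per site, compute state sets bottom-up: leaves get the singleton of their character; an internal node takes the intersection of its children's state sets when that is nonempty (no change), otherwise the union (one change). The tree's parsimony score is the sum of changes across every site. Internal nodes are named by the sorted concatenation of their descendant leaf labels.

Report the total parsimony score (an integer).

25

[col 0] GM: children G:{C}, M:{A} ∪→ {A,C}; cost 1
[col 0] IU: children I:{T}, U:{C} ∪→ {C,T}; cost 1
[col 0] INU: children IU:{C,T}, N:{T} ∩→ {T}; cost 0
[col 0] GIMNU: children GM:{A,C}, INU:{T} ∪→ {A,C,T}; cost 1
[col 0] GILMNU: children GIMNU:{A,C,T}, L:{T} ∩→ {T}; cost 0
[col 0] GIJLMNU: children GILMNU:{T}, J:{T} ∩→ {T}; cost 0
[col 1] GM: children G:{A}, M:{C} ∪→ {A,C}; cost 1
[col 1] IU: children I:{G}, U:{C} ∪→ {C,G}; cost 1
[col 1] INU: children IU:{C,G}, N:{C} ∩→ {C}; cost 0
[col 1] GIMNU: children GM:{A,C}, INU:{C} ∩→ {C}; cost 0
[col 1] GILMNU: children GIMNU:{C}, L:{A} ∪→ {A,C}; cost 1
[col 1] GIJLMNU: children GILMNU:{A,C}, J:{A} ∩→ {A}; cost 0
[col 2] GM: children G:{C}, M:{G} ∪→ {C,G}; cost 1
[col 2] IU: children I:{A}, U:{T} ∪→ {A,T}; cost 1
[col 2] INU: children IU:{A,T}, N:{T} ∩→ {T}; cost 0
[col 2] GIMNU: children GM:{C,G}, INU:{T} ∪→ {C,G,T}; cost 1
[col 2] GILMNU: children GIMNU:{C,G,T}, L:{C} ∩→ {C}; cost 0
[col 2] GIJLMNU: children GILMNU:{C}, J:{C} ∩→ {C}; cost 0
[col 3] GM: children G:{C}, M:{A} ∪→ {A,C}; cost 1
[col 3] IU: children I:{G}, U:{C} ∪→ {C,G}; cost 1
[col 3] INU: children IU:{C,G}, N:{T} ∪→ {C,G,T}; cost 1
[col 3] GIMNU: children GM:{A,C}, INU:{C,G,T} ∩→ {C}; cost 0
[col 3] GILMNU: children GIMNU:{C}, L:{G} ∪→ {C,G}; cost 1
[col 3] GIJLMNU: children GILMNU:{C,G}, J:{A} ∪→ {A,C,G}; cost 1
[col 4] GM: children G:{G}, M:{A} ∪→ {A,G}; cost 1
[col 4] IU: children I:{T}, U:{A} ∪→ {A,T}; cost 1
[col 4] INU: children IU:{A,T}, N:{A} ∩→ {A}; cost 0
[col 4] GIMNU: children GM:{A,G}, INU:{A} ∩→ {A}; cost 0
[col 4] GILMNU: children GIMNU:{A}, L:{C} ∪→ {A,C}; cost 1
[col 4] GIJLMNU: children GILMNU:{A,C}, J:{T} ∪→ {A,C,T}; cost 1
[col 5] GM: children G:{T}, M:{A} ∪→ {A,T}; cost 1
[col 5] IU: children I:{A}, U:{C} ∪→ {A,C}; cost 1
[col 5] INU: children IU:{A,C}, N:{A} ∩→ {A}; cost 0
[col 5] GIMNU: children GM:{A,T}, INU:{A} ∩→ {A}; cost 0
[col 5] GILMNU: children GIMNU:{A}, L:{C} ∪→ {A,C}; cost 1
[col 5] GIJLMNU: children GILMNU:{A,C}, J:{G} ∪→ {A,C,G}; cost 1
[col 6] GM: children G:{T}, M:{T} ∩→ {T}; cost 0
[col 6] IU: children I:{G}, U:{A} ∪→ {A,G}; cost 1
[col 6] INU: children IU:{A,G}, N:{C} ∪→ {A,C,G}; cost 1
[col 6] GIMNU: children GM:{T}, INU:{A,C,G} ∪→ {A,C,G,T}; cost 1
[col 6] GILMNU: children GIMNU:{A,C,G,T}, L:{C} ∩→ {C}; cost 0
[col 6] GIJLMNU: children GILMNU:{C}, J:{C} ∩→ {C}; cost 0
per-site changes: [3, 3, 3, 5, 4, 4, 3]; total = 25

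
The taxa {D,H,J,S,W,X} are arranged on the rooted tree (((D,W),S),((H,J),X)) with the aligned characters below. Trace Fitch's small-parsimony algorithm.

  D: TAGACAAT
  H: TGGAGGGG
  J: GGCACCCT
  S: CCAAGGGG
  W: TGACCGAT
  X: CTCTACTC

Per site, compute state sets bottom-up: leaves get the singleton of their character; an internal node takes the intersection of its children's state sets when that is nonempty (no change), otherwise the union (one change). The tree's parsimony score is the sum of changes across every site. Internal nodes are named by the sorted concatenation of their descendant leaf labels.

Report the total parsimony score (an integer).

23

[col 0] DW: children D:{T}, W:{T} ∩→ {T}; cost 0
[col 0] DSW: children DW:{T}, S:{C} ∪→ {C,T}; cost 1
[col 0] HJ: children H:{T}, J:{G} ∪→ {G,T}; cost 1
[col 0] HJX: children HJ:{G,T}, X:{C} ∪→ {C,G,T}; cost 1
[col 0] DHJSWX: children DSW:{C,T}, HJX:{C,G,T} ∩→ {C,T}; cost 0
[col 1] DW: children D:{A}, W:{G} ∪→ {A,G}; cost 1
[col 1] DSW: children DW:{A,G}, S:{C} ∪→ {A,C,G}; cost 1
[col 1] HJ: children H:{G}, J:{G} ∩→ {G}; cost 0
[col 1] HJX: children HJ:{G}, X:{T} ∪→ {G,T}; cost 1
[col 1] DHJSWX: children DSW:{A,C,G}, HJX:{G,T} ∩→ {G}; cost 0
[col 2] DW: children D:{G}, W:{A} ∪→ {A,G}; cost 1
[col 2] DSW: children DW:{A,G}, S:{A} ∩→ {A}; cost 0
[col 2] HJ: children H:{G}, J:{C} ∪→ {C,G}; cost 1
[col 2] HJX: children HJ:{C,G}, X:{C} ∩→ {C}; cost 0
[col 2] DHJSWX: children DSW:{A}, HJX:{C} ∪→ {A,C}; cost 1
[col 3] DW: children D:{A}, W:{C} ∪→ {A,C}; cost 1
[col 3] DSW: children DW:{A,C}, S:{A} ∩→ {A}; cost 0
[col 3] HJ: children H:{A}, J:{A} ∩→ {A}; cost 0
[col 3] HJX: children HJ:{A}, X:{T} ∪→ {A,T}; cost 1
[col 3] DHJSWX: children DSW:{A}, HJX:{A,T} ∩→ {A}; cost 0
[col 4] DW: children D:{C}, W:{C} ∩→ {C}; cost 0
[col 4] DSW: children DW:{C}, S:{G} ∪→ {C,G}; cost 1
[col 4] HJ: children H:{G}, J:{C} ∪→ {C,G}; cost 1
[col 4] HJX: children HJ:{C,G}, X:{A} ∪→ {A,C,G}; cost 1
[col 4] DHJSWX: children DSW:{C,G}, HJX:{A,C,G} ∩→ {C,G}; cost 0
[col 5] DW: children D:{A}, W:{G} ∪→ {A,G}; cost 1
[col 5] DSW: children DW:{A,G}, S:{G} ∩→ {G}; cost 0
[col 5] HJ: children H:{G}, J:{C} ∪→ {C,G}; cost 1
[col 5] HJX: children HJ:{C,G}, X:{C} ∩→ {C}; cost 0
[col 5] DHJSWX: children DSW:{G}, HJX:{C} ∪→ {C,G}; cost 1
[col 6] DW: children D:{A}, W:{A} ∩→ {A}; cost 0
[col 6] DSW: children DW:{A}, S:{G} ∪→ {A,G}; cost 1
[col 6] HJ: children H:{G}, J:{C} ∪→ {C,G}; cost 1
[col 6] HJX: children HJ:{C,G}, X:{T} ∪→ {C,G,T}; cost 1
[col 6] DHJSWX: children DSW:{A,G}, HJX:{C,G,T} ∩→ {G}; cost 0
[col 7] DW: children D:{T}, W:{T} ∩→ {T}; cost 0
[col 7] DSW: children DW:{T}, S:{G} ∪→ {G,T}; cost 1
[col 7] HJ: children H:{G}, J:{T} ∪→ {G,T}; cost 1
[col 7] HJX: children HJ:{G,T}, X:{C} ∪→ {C,G,T}; cost 1
[col 7] DHJSWX: children DSW:{G,T}, HJX:{C,G,T} ∩→ {G,T}; cost 0
per-site changes: [3, 3, 3, 2, 3, 3, 3, 3]; total = 23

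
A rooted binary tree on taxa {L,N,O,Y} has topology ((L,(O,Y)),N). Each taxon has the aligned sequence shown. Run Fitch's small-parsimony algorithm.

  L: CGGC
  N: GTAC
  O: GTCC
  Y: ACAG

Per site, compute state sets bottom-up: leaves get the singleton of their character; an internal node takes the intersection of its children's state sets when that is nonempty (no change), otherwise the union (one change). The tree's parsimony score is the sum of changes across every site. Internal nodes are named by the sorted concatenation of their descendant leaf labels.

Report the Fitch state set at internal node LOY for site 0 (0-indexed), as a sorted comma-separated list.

site 0, node OY: O={G} ∪ Y={A} → {A,G} (+1)
site 0, node LOY: L={C} ∪ OY={A,G} → {A,C,G} (+1)
site 0, node LNOY: LOY={A,C,G} ∩ N={G} → {G} (+0)
site 1, node OY: O={T} ∪ Y={C} → {C,T} (+1)
site 1, node LOY: L={G} ∪ OY={C,T} → {C,G,T} (+1)
site 1, node LNOY: LOY={C,G,T} ∩ N={T} → {T} (+0)
site 2, node OY: O={C} ∪ Y={A} → {A,C} (+1)
site 2, node LOY: L={G} ∪ OY={A,C} → {A,C,G} (+1)
site 2, node LNOY: LOY={A,C,G} ∩ N={A} → {A} (+0)
site 3, node OY: O={C} ∪ Y={G} → {C,G} (+1)
site 3, node LOY: L={C} ∩ OY={C,G} → {C} (+0)
site 3, node LNOY: LOY={C} ∩ N={C} → {C} (+0)
per-site changes: [2, 2, 2, 1]; total = 7

A,C,G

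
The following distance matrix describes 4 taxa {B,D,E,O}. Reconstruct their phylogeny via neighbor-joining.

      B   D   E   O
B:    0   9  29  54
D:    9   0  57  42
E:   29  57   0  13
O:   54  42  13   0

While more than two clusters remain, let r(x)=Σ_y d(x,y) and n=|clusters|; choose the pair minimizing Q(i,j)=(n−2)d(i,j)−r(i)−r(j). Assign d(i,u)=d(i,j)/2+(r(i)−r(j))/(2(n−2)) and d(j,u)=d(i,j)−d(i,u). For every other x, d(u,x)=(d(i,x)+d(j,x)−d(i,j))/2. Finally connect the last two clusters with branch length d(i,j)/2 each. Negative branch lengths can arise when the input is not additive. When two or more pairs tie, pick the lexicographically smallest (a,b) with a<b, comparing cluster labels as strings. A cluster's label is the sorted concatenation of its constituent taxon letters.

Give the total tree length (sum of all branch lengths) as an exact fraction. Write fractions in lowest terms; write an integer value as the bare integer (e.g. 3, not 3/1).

113/2

step 1: merge (B,D) at d=9, Q=-182; branch lengths B→1/2, D→17/2; new cluster BD
  updated: d(BD,E)=77/2, d(BD,O)=87/2
step 2: merge (BD,E) at d=77/2, Q=-95; branch lengths BD→69/2, E→4; new cluster BDE
  updated: d(BDE,O)=9
step 3: merge (BDE,O) at d=9; branch lengths BDE→9/2, O→9/2; new cluster BDEO
final tree: (((B:1/2,D:17/2):69/2,E:4):9/2,O:9/2)
total length: 113/2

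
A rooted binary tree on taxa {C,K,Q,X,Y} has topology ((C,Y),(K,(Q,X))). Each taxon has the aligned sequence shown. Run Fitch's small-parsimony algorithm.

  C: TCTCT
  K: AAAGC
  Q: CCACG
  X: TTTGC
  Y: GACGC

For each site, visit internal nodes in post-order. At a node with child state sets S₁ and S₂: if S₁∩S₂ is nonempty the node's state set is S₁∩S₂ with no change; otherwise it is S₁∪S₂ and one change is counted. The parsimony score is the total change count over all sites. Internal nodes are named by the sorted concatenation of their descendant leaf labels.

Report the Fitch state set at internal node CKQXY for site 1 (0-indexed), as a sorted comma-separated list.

A,C

site 0, node CY: C={T} ∪ Y={G} → {G,T} (+1)
site 0, node QX: Q={C} ∪ X={T} → {C,T} (+1)
site 0, node KQX: K={A} ∪ QX={C,T} → {A,C,T} (+1)
site 0, node CKQXY: CY={G,T} ∩ KQX={A,C,T} → {T} (+0)
site 1, node CY: C={C} ∪ Y={A} → {A,C} (+1)
site 1, node QX: Q={C} ∪ X={T} → {C,T} (+1)
site 1, node KQX: K={A} ∪ QX={C,T} → {A,C,T} (+1)
site 1, node CKQXY: CY={A,C} ∩ KQX={A,C,T} → {A,C} (+0)
site 2, node CY: C={T} ∪ Y={C} → {C,T} (+1)
site 2, node QX: Q={A} ∪ X={T} → {A,T} (+1)
site 2, node KQX: K={A} ∩ QX={A,T} → {A} (+0)
site 2, node CKQXY: CY={C,T} ∪ KQX={A} → {A,C,T} (+1)
site 3, node CY: C={C} ∪ Y={G} → {C,G} (+1)
site 3, node QX: Q={C} ∪ X={G} → {C,G} (+1)
site 3, node KQX: K={G} ∩ QX={C,G} → {G} (+0)
site 3, node CKQXY: CY={C,G} ∩ KQX={G} → {G} (+0)
site 4, node CY: C={T} ∪ Y={C} → {C,T} (+1)
site 4, node QX: Q={G} ∪ X={C} → {C,G} (+1)
site 4, node KQX: K={C} ∩ QX={C,G} → {C} (+0)
site 4, node CKQXY: CY={C,T} ∩ KQX={C} → {C} (+0)
per-site changes: [3, 3, 3, 2, 2]; total = 13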